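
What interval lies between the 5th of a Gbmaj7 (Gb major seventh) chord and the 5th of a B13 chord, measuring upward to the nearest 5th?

augmented third

Gbmaj7 (Gb major seventh) has Db as its 5th, and B13 has F# as its 5th.
3 letter names make it a third; at 5 semitones (a half step wider than major) the quality is augmented.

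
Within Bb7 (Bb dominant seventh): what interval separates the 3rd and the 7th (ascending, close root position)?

diminished 5th

The chord tones of Bb7 (Bb dominant seventh) are Bb, D, F, Ab.
The 3rd is D and the 7th is Ab.
D up to Ab is 6 semitones, a half step narrower than a perfect fifth, so the interval is diminished.
This 3–7 tritone is the characteristic tension at the heart of the dominant sound.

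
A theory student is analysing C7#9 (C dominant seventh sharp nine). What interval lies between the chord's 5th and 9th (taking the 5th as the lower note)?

C7#9 (C dominant seventh sharp nine) is spelled C–E–G–B♭–D♯.
So we need the interval from G up to D♯.
G up to D♯ is 8 semitones, a half step wider than a perfect fifth, so the interval is augmented.

augmented fifth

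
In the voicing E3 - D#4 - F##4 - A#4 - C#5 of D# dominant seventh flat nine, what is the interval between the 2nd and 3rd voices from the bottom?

Those voices are D#4 and F##4.
D# up to F## spans 3 letter names and 4 semitones — a major third.

M3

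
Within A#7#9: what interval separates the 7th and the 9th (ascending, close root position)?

augmented third

A# dominant seventh sharp nine: A#, C##, E#, G#, B##.
So we need the interval from G# up to B##.
From G# to B##: 5 semitones over a third = augmented.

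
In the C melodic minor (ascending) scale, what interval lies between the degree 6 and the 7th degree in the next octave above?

Spelling the C melodic minor (ascending) scale: C D Eb F G A B.
The degree 6 is A and the 7th degree (up an octave) is B.
From A to B is 14 semitones, exactly the major ninth.

major 9th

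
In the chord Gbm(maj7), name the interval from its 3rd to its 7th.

augmented 5th

GbmM7 (Gb minor-major seventh) is spelled Gb-Bbb-Db-F.
That puts Bbb below F.
Bbb up to F is 8 semitones, a half step wider than a perfect fifth, so the interval is augmented.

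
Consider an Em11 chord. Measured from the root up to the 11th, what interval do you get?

E minor eleventh is spelled E–G–B–D–F#–A.
Root = E; 11th = A.
Counting 11 letters and 17 half steps from E gives a perfect eleventh.

perfect eleventh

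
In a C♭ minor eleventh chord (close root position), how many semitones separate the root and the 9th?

Spelling the chord: C♭, E𝄫, G♭, B𝄫, D♭, F♭.
C♭ to D♭ is a major ninth: 14 semitones.

14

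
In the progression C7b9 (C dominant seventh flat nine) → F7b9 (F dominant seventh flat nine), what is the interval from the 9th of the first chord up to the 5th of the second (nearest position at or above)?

The 9th of C7b9 (C dominant seventh flat nine) is D♭; the 5th of F7b9 (F dominant seventh flat nine) is C.
From D♭ to C is 11 semitones, exactly the major seventh.

major 7th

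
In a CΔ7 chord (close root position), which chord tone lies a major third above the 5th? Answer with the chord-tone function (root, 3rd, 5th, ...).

7th

The chord tones of CΔ7 are C E G B.
The 5th is G. A major third above G is B.
B is the chord's 7th.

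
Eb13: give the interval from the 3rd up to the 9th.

minor seventh

Spelling the chord: Eb-G-Bb-Db-F-C.
3rd = G; 9th = F.
G up to F is 10 semitones, a half step narrower than a major seventh, so the interval is minor.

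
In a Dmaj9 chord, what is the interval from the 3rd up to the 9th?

minor 7th

Spelling the chord: D–F#–A–C#–E.
3rd = F#; 9th = E.
7 letter names make it a seventh; at 10 semitones (a half step narrower than major) the quality is minor.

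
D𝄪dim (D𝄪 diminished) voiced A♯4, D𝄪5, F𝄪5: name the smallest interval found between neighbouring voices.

Adjacent intervals: A♯4→D𝄪5 = augmented fourth; D𝄪5→F𝄪5 = minor third.
The smallest is D𝄪5 to F𝄪5, a minor third (3 semitones).

minor 3rd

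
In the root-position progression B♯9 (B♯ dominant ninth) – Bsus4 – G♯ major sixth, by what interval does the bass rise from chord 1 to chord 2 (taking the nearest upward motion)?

The roots are B♯ and B.
8 letter names make it an octave; at 11 semitones (a half step narrower than perfect) the quality is diminished.

diminished octave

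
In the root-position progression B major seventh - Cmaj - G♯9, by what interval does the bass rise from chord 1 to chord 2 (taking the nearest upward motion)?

The roots are B and C.
From B to C: 1 semitone over a second = minor.

minor second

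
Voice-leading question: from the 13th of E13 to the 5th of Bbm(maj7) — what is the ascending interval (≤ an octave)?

The 13th of E13 is C#; the 5th of Bbm(maj7) is F.
C# up to F is 4 semitones, a half step narrower than a perfect fourth, so the interval is diminished.

d4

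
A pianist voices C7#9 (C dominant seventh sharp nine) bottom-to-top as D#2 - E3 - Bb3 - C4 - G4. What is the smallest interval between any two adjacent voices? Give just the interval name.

major second

Adjacent intervals: D#2→E3 = minor ninth; E3→Bb3 = diminished fifth; Bb3→C4 = major second; C4→G4 = perfect fifth.
The smallest is Bb3 to C4, a major second (2 semitones).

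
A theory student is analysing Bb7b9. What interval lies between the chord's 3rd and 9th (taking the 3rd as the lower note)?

Bb7b9 is spelled Bb–D–F–Ab–Cb.
That puts D below Cb.
From D to Cb: 9 semitones over a seventh = diminished.

diminished 7th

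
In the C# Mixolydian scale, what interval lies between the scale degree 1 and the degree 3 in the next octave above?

Spelling the C# Mixolydian scale: C# D# E# F# G# A# B.
That puts C# below E#.
C# up to E# spans 10 letter names and 16 semitones — a major tenth.

M10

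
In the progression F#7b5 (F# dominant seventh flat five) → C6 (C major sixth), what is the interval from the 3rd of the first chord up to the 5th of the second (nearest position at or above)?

The 3rd of F#7b5 (F# dominant seventh flat five) is A#; the 5th of C6 (C major sixth) is G.
From A# to G: 9 semitones over a seventh = diminished.

diminished seventh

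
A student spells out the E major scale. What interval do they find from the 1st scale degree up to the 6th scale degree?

major sixth

Spelling the E major scale: E F# G# A B C# D#.
So we need the interval from E up to C#.
From E to C# is 9 semitones, exactly the major sixth.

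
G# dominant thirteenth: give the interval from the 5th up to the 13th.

G#13: G#-B#-D#-F#-A#-E#.
That puts D# below E#.
From D# to E# is 14 semitones, exactly the major ninth.

major ninth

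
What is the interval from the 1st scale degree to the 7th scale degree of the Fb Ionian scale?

M7

Spelling the Fb Ionian scale: Fb Gb Ab Bbb Cb Db Eb.
So we need the interval from Fb up to Eb.
Fb up to Eb spans 7 letter names and 11 semitones — a major seventh.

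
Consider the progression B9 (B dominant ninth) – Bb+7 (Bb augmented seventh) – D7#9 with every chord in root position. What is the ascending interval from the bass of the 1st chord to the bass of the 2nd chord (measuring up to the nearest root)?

diminished octave

The roots are B and Bb.
From B to Bb: 11 semitones over an octave = diminished.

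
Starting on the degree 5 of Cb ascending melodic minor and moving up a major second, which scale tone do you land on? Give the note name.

Ab

The scale is Cb Db Ebb Fb Gb Ab Bb.
The degree 5 is Gb; a major second above that is Ab — scale degree 6.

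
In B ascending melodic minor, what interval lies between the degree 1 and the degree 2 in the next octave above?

Spelling B ascending melodic minor: B C♯ D E F♯ G♯ A♯.
The degree 1 is B and the scale degree 2 (up an octave) is C♯.
B up to C♯ spans 9 letter names and 14 semitones — a major ninth.

major 9th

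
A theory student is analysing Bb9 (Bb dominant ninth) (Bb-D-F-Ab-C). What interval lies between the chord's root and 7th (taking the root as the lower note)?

Root = Bb; 7th = Ab.
Bb up to Ab is 10 semitones, a half step narrower than a major seventh, so the interval is minor.

minor 7th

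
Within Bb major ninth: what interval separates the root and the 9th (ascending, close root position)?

Bb major ninth: Bb, D, F, A, C.
The root is Bb and the 9th is C.
From Bb to C is 14 semitones, exactly the major ninth.

major ninth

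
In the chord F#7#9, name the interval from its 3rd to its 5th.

F#7#9: F#–A#–C#–E–G##.
So we need the interval from A# up to C#.
3 letter names make it a third; at 3 semitones (a half step narrower than major) the quality is minor.

minor third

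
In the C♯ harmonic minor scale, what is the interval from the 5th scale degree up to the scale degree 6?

minor second

Spelling the C♯ harmonic minor scale: C♯ D♯ E F♯ G♯ A B♯.
So we need the interval from G♯ up to A.
2 letter names make it a second; at 1 semitone (a half step narrower than major) the quality is minor.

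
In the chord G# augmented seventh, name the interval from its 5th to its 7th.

Spelling the chord: G#-B#-D##-F#.
The 5th is D## and the 7th is F#.
D## up to F# is 2 semitones, a whole step narrower than a major third, so the interval is diminished.

diminished third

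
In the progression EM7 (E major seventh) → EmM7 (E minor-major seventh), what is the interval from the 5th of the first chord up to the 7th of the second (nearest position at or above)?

EM7 (E major seventh) has B as its 5th, and EmM7 (E minor-major seventh) has D# as its 7th.
Counting 3 letters and 4 half steps from B gives a major third.

M3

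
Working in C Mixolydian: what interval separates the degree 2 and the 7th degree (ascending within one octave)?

C mixolydian: C D E F G A B♭.
That puts D below B♭.
From D to B♭: 8 semitones over a sixth = minor.

minor sixth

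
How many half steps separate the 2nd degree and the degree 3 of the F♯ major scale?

The scale is F♯ G♯ A♯ B C♯ D♯ E♯.
G♯ up to A♯ is a major second — 2 semitones.

2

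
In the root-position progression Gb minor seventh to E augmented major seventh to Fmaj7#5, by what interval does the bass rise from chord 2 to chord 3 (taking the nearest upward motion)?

minor 2nd

The roots are E and F.
From E to F: 1 semitone over a second = minor.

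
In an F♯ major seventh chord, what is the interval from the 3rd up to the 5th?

minor third

The chord tones of F♯maj7 (F♯ major seventh) are F♯, A♯, C♯, E♯.
That puts A♯ below C♯.
A♯ up to C♯ is 3 semitones, a half step narrower than a major third, so the interval is minor.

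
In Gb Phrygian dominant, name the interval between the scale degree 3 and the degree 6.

d4

The scale runs Gb Abb Bb Cb Db Ebb Fb.
So we need the interval from Bb up to Ebb.
From Bb to Ebb: 4 semitones over a fourth = diminished.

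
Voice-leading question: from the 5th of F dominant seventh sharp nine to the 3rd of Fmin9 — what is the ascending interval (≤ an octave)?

minor 6th

F dominant seventh sharp nine has C as its 5th, and Fmin9 has A♭ as its 3rd.
From C to A♭: 8 semitones over a sixth = minor.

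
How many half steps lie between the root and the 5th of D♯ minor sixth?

7

Spelling the chord: D♯–F♯–A♯–B♯.
D♯ to A♯ is a perfect fifth: 7 semitones.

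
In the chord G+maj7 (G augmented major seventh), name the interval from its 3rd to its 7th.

G augmented major seventh: G-B-D#-F#.
So we need the interval from B up to F#.
From B to F# is 7 semitones, exactly the perfect fifth.

perfect fifth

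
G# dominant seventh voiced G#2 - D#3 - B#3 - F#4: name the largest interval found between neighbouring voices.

Adjacent intervals: G#2→D#3 = perfect fifth; D#3→B#3 = major sixth; B#3→F#4 = diminished fifth.
The largest is D#3 to B#3, a major sixth (9 semitones).

M6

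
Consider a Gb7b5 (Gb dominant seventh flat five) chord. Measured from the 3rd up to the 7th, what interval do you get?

Gb7b5 (Gb dominant seventh flat five): Gb-Bb-Dbb-Fb.
So we need the interval from Bb up to Fb.
5 letter names make it a fifth; at 6 semitones (a half step narrower than perfect) the quality is diminished.

diminished fifth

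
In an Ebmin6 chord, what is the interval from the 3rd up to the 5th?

Ebmin6 (Eb minor sixth) is spelled Eb–Gb–Bb–C.
That puts Gb below Bb.
Gb up to Bb spans 3 letter names and 4 semitones — a major third.

major 3rd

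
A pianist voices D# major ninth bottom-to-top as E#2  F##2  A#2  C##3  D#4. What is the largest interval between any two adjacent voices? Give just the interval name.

minor ninth

Adjacent intervals: E#2→F##2 = major second; F##2→A#2 = minor third; A#2→C##3 = major third; C##3→D#4 = minor ninth.
The largest is C##3 to D#4, a minor ninth (13 semitones).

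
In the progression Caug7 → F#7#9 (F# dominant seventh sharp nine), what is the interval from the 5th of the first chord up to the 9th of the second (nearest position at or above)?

The 5th of Caug7 is G#; the 9th of F#7#9 (F# dominant seventh sharp nine) is G##.
1 letter names make it a unison; at 1 semitone (a half step wider than perfect) the quality is augmented.

augmented unison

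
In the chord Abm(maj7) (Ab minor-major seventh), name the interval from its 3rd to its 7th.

augmented fifth

Spelling the chord: Ab-Cb-Eb-G.
The 3rd is Cb and the 7th is G.
5 letter names make it a fifth; at 8 semitones (a half step wider than perfect) the quality is augmented.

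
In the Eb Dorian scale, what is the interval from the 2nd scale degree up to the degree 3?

Spelling the Eb Dorian scale: Eb F Gb Ab Bb C Db.
The 2nd scale degree is F and the degree 3 is Gb.
F up to Gb is 1 semitone, a half step narrower than a major second, so the interval is minor.

minor second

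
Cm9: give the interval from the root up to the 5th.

P5

Spelling the chord: C, Eb, G, Bb, D.
So we need the interval from C up to G.
C up to G spans 5 letter names and 7 semitones — a perfect fifth.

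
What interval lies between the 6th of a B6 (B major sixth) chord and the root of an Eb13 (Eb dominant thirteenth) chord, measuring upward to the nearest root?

diminished 6th

The 6th of B6 (B major sixth) is G#; the root of Eb13 (Eb dominant thirteenth) is Eb.
G# up to Eb is 7 semitones, a whole step narrower than a major sixth, so the interval is diminished.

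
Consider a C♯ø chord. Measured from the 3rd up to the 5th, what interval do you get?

Spelling the chord: C♯-E-G-B.
3rd = E; 5th = G.
E up to G is 3 semitones, a half step narrower than a major third, so the interval is minor.

minor third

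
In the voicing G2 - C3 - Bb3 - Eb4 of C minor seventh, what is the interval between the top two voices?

perfect fourth

Those voices are Bb3 and Eb4.
Counting 4 letters and 5 half steps from Bb gives a perfect fourth.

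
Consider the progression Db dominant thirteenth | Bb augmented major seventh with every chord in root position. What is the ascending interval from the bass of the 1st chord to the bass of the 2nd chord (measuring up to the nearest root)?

The roots are Db and Bb.
Db up to Bb spans 6 letter names and 9 semitones — a major sixth.

major sixth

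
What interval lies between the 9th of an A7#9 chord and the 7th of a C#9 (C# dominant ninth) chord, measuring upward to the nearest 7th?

d8

A7#9 has B# as its 9th, and C#9 (C# dominant ninth) has B as its 7th.
From B# to B: 11 semitones over an octave = diminished.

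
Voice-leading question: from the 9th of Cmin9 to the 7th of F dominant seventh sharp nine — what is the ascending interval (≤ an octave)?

m2

The 9th of Cmin9 is D; the 7th of F dominant seventh sharp nine is E♭.
D up to E♭ is 1 semitone, a half step narrower than a major second, so the interval is minor.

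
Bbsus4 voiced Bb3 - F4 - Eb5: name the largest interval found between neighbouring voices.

minor 7th

Adjacent intervals: Bb3→F4 = perfect fifth; F4→Eb5 = minor seventh.
The largest is F4 to Eb5, a minor seventh (10 semitones).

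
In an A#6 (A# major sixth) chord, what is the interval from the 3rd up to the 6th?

P4

The chord tones of A#6 are A#, C##, E#, F##.
3rd = C##; 6th = F##.
C## up to F## spans 4 letter names and 5 semitones — a perfect fourth.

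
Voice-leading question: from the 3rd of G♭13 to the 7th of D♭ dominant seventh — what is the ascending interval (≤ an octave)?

minor second

G♭13 has B♭ as its 3rd, and D♭ dominant seventh has C♭ as its 7th.
From B♭ to C♭: 1 semitone over a second = minor.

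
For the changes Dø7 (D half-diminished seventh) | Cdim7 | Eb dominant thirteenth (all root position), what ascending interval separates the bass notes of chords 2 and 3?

minor 3rd

The roots are C and Eb.
3 letter names make it a third; at 3 semitones (a half step narrower than major) the quality is minor.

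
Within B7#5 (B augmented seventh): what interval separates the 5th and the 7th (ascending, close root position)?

The chord tones of B augmented seventh are B, D♯, F𝄪, A.
The 5th is F𝄪 and the 7th is A.
F𝄪 up to A is 2 semitones, a whole step narrower than a major third, so the interval is diminished.

diminished 3rd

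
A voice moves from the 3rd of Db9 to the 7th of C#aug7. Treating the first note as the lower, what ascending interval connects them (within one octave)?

augmented 4th

The 3rd of Db9 is F; the 7th of C#aug7 is B.
From F to B: 6 semitones over a fourth = augmented.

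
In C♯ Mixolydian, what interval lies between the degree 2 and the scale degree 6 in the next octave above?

C♯ mixolydian: C♯ D♯ E♯ F♯ G♯ A♯ B.
Degree 2 = D♯; 6th scale degree (up an octave) = A♯.
Counting 12 letters and 19 half steps from D♯ gives a perfect twelfth.

perfect twelfth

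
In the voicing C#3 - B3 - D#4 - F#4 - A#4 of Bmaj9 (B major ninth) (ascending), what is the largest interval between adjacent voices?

minor 7th

Adjacent intervals: C#3→B3 = minor seventh; B3→D#4 = major third; D#4→F#4 = minor third; F#4→A#4 = major third.
The largest is C#3 to B3, a minor seventh (10 semitones).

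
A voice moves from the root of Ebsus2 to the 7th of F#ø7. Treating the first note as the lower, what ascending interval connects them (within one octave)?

augmented unison

Ebsus2 has Eb as its root, and F#ø7 has E as its 7th.
Eb up to E is 1 semitone, a half step wider than a perfect unison, so the interval is augmented.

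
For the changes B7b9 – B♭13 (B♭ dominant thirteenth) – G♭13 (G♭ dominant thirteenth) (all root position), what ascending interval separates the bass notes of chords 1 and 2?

The roots are B and B♭.
8 letter names make it an octave; at 11 semitones (a half step narrower than perfect) the quality is diminished.

diminished 8th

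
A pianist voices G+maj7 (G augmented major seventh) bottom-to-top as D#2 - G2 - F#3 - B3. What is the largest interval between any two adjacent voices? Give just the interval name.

major seventh

Adjacent intervals: D#2→G2 = diminished fourth; G2→F#3 = major seventh; F#3→B3 = perfect fourth.
The largest is G2 to F#3, a major seventh (11 semitones).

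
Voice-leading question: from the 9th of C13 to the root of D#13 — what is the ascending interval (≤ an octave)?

augmented 1st

C13 has D as its 9th, and D#13 has D# as its root.
1 letter names make it a unison; at 1 semitone (a half step wider than perfect) the quality is augmented.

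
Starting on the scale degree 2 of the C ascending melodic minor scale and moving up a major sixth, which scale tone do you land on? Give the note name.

B

The scale is C D Eb F G A B.
The scale degree 2 is D; a major sixth above that is B — scale degree 7.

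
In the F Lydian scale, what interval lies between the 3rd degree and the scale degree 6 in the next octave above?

perfect 11th

Spelling the F Lydian scale: F G A B C D E.
So we need the interval from A up to D.
Counting 11 letters and 17 half steps from A gives a perfect eleventh.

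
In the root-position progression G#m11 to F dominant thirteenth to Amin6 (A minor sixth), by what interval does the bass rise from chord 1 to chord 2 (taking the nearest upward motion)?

diminished seventh

The roots are G# and F.
From G# to F: 9 semitones over a seventh = diminished.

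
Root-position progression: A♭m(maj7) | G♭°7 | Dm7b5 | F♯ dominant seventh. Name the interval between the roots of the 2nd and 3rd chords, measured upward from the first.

augmented 5th

The roots are G♭ and D.
From G♭ to D: 8 semitones over a fifth = augmented.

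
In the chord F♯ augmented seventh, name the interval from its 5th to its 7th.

diminished 3rd

The chord tones of F♯+7 are F♯–A♯–C𝄪–E.
The 5th is C𝄪 and the 7th is E.
C𝄪 up to E is 2 semitones, a whole step narrower than a major third, so the interval is diminished.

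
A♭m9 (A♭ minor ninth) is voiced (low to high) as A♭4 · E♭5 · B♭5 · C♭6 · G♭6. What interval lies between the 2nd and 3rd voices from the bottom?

Those voices are E♭5 and B♭5.
From E♭ to B♭ is 7 semitones, exactly the perfect fifth.

perfect fifth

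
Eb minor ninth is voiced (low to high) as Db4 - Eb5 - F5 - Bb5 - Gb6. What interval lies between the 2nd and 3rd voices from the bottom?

Those voices are Eb5 and F5.
From Eb to F is 2 semitones, exactly the major second.

major second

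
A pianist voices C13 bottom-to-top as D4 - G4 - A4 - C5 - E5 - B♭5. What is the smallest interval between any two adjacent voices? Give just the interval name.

M2

Adjacent intervals: D4→G4 = perfect fourth; G4→A4 = major second; A4→C5 = minor third; C5→E5 = major third; E5→B♭5 = diminished fifth.
The smallest is G4 to A4, a major second (2 semitones).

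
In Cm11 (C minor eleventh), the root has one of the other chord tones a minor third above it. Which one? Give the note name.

Eb

The chord tones of C minor eleventh are C–Eb–G–Bb–D–F.
The root is C. A minor third above C is Eb.
Eb is the chord's 3rd.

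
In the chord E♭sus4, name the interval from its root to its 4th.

perfect fourth

Spelling the chord: E♭-A♭-B♭.
That puts E♭ below A♭.
Counting 4 letters and 5 half steps from E♭ gives a perfect fourth.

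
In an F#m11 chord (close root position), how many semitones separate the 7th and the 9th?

4

F# minor eleventh is spelled F# A C# E G# B.
E to G# is a major third: 4 semitones.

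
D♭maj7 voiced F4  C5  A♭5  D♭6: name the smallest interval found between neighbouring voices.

perfect fourth

Adjacent intervals: F4→C5 = perfect fifth; C5→A♭5 = minor sixth; A♭5→D♭6 = perfect fourth.
The smallest is A♭5 to D♭6, a perfect fourth (5 semitones).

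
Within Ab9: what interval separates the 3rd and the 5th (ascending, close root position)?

Spelling the chord: Ab, C, Eb, Gb, Bb.
The 3rd is C and the 5th is Eb.
3 letter names make it a third; at 3 semitones (a half step narrower than major) the quality is minor.

minor 3rd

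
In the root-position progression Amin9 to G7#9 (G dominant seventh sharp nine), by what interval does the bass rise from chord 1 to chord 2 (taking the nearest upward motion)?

minor seventh

The roots are A and G.
A up to G is 10 semitones, a half step narrower than a major seventh, so the interval is minor.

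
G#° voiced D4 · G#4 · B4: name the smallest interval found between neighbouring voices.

Adjacent intervals: D4→G#4 = augmented fourth; G#4→B4 = minor third.
The smallest is G#4 to B4, a minor third (3 semitones).

minor third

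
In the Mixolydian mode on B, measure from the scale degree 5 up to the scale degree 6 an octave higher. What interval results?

The scale runs B C# D# E F# G# A.
So we need the interval from F# up to G#.
Counting 9 letters and 14 half steps from F# gives a major ninth.

major ninth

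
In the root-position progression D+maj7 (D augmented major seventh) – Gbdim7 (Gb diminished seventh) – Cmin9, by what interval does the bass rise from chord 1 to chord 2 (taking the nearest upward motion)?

The roots are D and Gb.
D up to Gb is 4 semitones, a half step narrower than a perfect fourth, so the interval is diminished.

diminished fourth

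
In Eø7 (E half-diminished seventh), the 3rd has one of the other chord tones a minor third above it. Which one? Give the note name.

Eø7 (E half-diminished seventh): E-G-B♭-D.
The 3rd is G. A minor third above G is B♭.
B♭ is the chord's 5th.

Bb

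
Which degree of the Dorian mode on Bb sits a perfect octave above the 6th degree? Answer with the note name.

G

The scale is Bb C Db Eb F G Ab.
The 6th degree is G; a perfect octave above that is G — scale degree 6.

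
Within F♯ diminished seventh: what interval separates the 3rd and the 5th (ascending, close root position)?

The chord tones of F♯dim7 are F♯-A-C-E♭.
The 3rd is A and the 5th is C.
3 letter names make it a third; at 3 semitones (a half step narrower than major) the quality is minor.

minor third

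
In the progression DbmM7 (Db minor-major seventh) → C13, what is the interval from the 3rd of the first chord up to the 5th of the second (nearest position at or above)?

augmented 2nd

The 3rd of DbmM7 (Db minor-major seventh) is Fb; the 5th of C13 is G.
2 letter names make it a second; at 3 semitones (a half step wider than major) the quality is augmented.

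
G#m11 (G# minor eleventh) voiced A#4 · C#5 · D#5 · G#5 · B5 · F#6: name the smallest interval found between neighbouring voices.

Adjacent intervals: A#4→C#5 = minor third; C#5→D#5 = major second; D#5→G#5 = perfect fourth; G#5→B5 = minor third; B5→F#6 = perfect fifth.
The smallest is C#5 to D#5, a major second (2 semitones).

major second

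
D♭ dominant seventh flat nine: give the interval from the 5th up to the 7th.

Spelling the chord: D♭–F–A♭–C♭–E𝄫.
5th = A♭; 7th = C♭.
From A♭ to C♭: 3 semitones over a third = minor.

minor third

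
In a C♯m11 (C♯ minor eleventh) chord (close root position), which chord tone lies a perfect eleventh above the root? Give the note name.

F#

The chord tones of C♯m11 (C♯ minor eleventh) are C♯ E G♯ B D♯ F♯.
The root is C♯. A perfect eleventh above C♯ is F♯.
F♯ is the chord's 11th.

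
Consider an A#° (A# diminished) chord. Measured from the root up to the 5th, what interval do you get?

diminished 5th

Spelling the chord: A#, C#, E.
Root = A#; 5th = E.
A# up to E is 6 semitones, a half step narrower than a perfect fifth, so the interval is diminished.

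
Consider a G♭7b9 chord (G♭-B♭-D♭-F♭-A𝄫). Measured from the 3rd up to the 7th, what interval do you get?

diminished fifth

That puts B♭ below F♭.
B♭ up to F♭ is 6 semitones, a half step narrower than a perfect fifth, so the interval is diminished.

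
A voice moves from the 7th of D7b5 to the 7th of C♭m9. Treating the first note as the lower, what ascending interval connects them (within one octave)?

The 7th of D7b5 is C; the 7th of C♭m9 is B𝄫.
C up to B𝄫 is 9 semitones, a whole step narrower than a major seventh, so the interval is diminished.

d7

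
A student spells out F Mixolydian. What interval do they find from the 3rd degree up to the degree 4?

minor second

The scale runs F G A Bb C D Eb.
The 3rd degree is A and the degree 4 is Bb.
2 letter names make it a second; at 1 semitone (a half step narrower than major) the quality is minor.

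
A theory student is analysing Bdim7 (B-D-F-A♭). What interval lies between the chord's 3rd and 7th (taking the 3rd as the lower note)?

diminished fifth

3rd = D; 7th = A♭.
D up to A♭ is 6 semitones, a half step narrower than a perfect fifth, so the interval is diminished.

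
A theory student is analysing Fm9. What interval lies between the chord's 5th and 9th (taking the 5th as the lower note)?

perfect 5th

F minor ninth: F–Ab–C–Eb–G.
So we need the interval from C up to G.
From C to G is 7 semitones, exactly the perfect fifth.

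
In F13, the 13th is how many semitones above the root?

21

F13 (F dominant thirteenth): F-A-C-Eb-G-D.
F to D is a major thirteenth: 21 semitones.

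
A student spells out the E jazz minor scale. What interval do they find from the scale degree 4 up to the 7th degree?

augmented fourth

Spelling the E jazz minor scale: E F# G A B C# D#.
That puts A below D#.
4 letter names make it a fourth; at 6 semitones (a half step wider than perfect) the quality is augmented.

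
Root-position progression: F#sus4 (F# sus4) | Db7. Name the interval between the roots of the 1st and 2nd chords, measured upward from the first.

The roots are F# and Db.
6 letter names make it a sixth; at 7 semitones (a whole step narrower than major) the quality is diminished.

diminished sixth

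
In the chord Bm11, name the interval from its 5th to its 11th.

Bm11 (B minor eleventh): B D F♯ A C♯ E.
The 5th is F♯ and the 11th is E.
7 letter names make it a seventh; at 10 semitones (a half step narrower than major) the quality is minor.

minor seventh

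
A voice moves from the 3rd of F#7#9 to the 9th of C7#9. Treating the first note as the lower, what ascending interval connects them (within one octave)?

P4

The 3rd of F#7#9 is A#; the 9th of C7#9 is D#.
Counting 4 letters and 5 half steps from A# gives a perfect fourth.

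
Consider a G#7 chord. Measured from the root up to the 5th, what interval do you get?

P5

The chord tones of G#7 are G# B# D# F#.
Root = G#; 5th = D#.
From G# to D# is 7 semitones, exactly the perfect fifth.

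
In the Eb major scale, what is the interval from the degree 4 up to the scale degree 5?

Spelling the Eb major scale: Eb F G Ab Bb C D.
That puts Ab below Bb.
Counting 2 letters and 2 half steps from Ab gives a major second.

major second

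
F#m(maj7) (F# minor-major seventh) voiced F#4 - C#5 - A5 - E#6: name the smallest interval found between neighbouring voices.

perfect fifth

Adjacent intervals: F#4→C#5 = perfect fifth; C#5→A5 = minor sixth; A5→E#6 = augmented fifth.
The smallest is F#4 to C#5, a perfect fifth (7 semitones).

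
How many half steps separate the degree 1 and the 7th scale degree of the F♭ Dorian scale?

The scale is F♭ G♭ A𝄫 B𝄫 C♭ D♭ E𝄫.
F♭ up to E𝄫 is a minor seventh — 10 semitones.

10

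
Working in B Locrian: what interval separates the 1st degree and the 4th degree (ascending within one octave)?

Spelling B Locrian: B C D E F G A.
The 1st degree is B and the 4th degree is E.
B up to E spans 4 letter names and 5 semitones — a perfect fourth.

perfect fourth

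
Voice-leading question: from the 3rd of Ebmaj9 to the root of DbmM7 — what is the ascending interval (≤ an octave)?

The 3rd of Ebmaj9 is G; the root of DbmM7 is Db.
G up to Db is 6 semitones, a half step narrower than a perfect fifth, so the interval is diminished.

diminished 5th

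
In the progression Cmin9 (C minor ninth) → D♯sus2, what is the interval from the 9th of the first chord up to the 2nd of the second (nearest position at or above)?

A2

The 9th of Cmin9 (C minor ninth) is D; the 2nd of D♯sus2 is E♯.
From D to E♯: 3 semitones over a second = augmented.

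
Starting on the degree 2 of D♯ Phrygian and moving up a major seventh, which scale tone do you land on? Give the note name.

The scale is D♯ E F♯ G♯ A♯ B C♯.
The degree 2 is E; a major seventh above that is D♯ — scale degree 1.

D#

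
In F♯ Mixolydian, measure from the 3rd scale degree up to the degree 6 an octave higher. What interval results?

perfect eleventh

F♯ mixolydian: F♯ G♯ A♯ B C♯ D♯ E.
The 3rd scale degree is A♯ and the 6th scale degree (up an octave) is D♯.
Counting 11 letters and 17 half steps from A♯ gives a perfect eleventh.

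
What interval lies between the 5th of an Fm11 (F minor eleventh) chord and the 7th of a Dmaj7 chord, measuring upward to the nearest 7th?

Fm11 (F minor eleventh) has C as its 5th, and Dmaj7 has C♯ as its 7th.
From C to C♯: 1 semitone over a unison = augmented.

augmented unison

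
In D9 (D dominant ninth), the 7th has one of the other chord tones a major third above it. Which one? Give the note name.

E

D9: D–F#–A–C–E.
The 7th is C. A major third above C is E.
E is the chord's 9th.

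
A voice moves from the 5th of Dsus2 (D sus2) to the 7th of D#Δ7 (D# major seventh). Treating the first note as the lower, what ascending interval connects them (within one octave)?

Dsus2 (D sus2) has A as its 5th, and D#Δ7 (D# major seventh) has C## as its 7th.
A up to C## is 5 semitones, a half step wider than a major third, so the interval is augmented.

augmented third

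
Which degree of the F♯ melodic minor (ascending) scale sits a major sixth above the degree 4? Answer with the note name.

The scale is F♯ G♯ A B C♯ D♯ E♯.
The degree 4 is B; a major sixth above that is G♯ — scale degree 2.

G#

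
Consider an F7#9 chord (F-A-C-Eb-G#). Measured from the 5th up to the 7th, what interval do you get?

minor third

5th = C; 7th = Eb.
From C to Eb: 3 semitones over a third = minor.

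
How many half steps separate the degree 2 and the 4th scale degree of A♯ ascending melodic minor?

The scale is A♯ B♯ C♯ D♯ E♯ F𝄪 G𝄪.
B♯ up to D♯ is a minor third — 3 semitones.

3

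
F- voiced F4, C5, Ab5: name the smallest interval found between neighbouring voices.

perfect fifth

Adjacent intervals: F4→C5 = perfect fifth; C5→Ab5 = minor sixth.
The smallest is F4 to C5, a perfect fifth (7 semitones).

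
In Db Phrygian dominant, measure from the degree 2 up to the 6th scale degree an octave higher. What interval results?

The scale runs Db Ebb F Gb Ab Bbb Cb.
So we need the interval from Ebb up to Bbb.
Counting 12 letters and 19 half steps from Ebb gives a perfect twelfth.

perfect twelfth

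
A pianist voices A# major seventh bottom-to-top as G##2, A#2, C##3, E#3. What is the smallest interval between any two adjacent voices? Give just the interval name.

minor 2nd

Adjacent intervals: G##2→A#2 = minor second; A#2→C##3 = major third; C##3→E#3 = minor third.
The smallest is G##2 to A#2, a minor second (1 semitone).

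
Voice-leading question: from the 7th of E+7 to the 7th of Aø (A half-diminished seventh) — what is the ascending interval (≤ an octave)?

perfect fourth

E+7 has D as its 7th, and Aø (A half-diminished seventh) has G as its 7th.
From D to G is 5 semitones, exactly the perfect fourth.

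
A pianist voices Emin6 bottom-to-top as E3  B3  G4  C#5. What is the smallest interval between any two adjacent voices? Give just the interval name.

Adjacent intervals: E3→B3 = perfect fifth; B3→G4 = minor sixth; G4→C#5 = augmented fourth.
The smallest is G4 to C#5, an augmented fourth (6 semitones).

A4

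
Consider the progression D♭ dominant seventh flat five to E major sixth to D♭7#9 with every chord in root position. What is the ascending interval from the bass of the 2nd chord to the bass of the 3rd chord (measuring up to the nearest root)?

diminished seventh

The roots are E and D♭.
From E to D♭: 9 semitones over a seventh = diminished.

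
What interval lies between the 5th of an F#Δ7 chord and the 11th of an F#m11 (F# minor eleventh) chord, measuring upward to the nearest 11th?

minor 7th

F#Δ7 has C# as its 5th, and F#m11 (F# minor eleventh) has B as its 11th.
From C# to B: 10 semitones over a seventh = minor.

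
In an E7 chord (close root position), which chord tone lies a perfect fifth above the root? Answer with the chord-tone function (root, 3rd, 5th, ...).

Spelling the chord: E–G♯–B–D.
The root is E. A perfect fifth above E is B.
B is the chord's 5th.

5th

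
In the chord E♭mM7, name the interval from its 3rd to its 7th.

The chord tones of E♭m(maj7) (E♭ minor-major seventh) are E♭ G♭ B♭ D.
The 3rd is G♭ and the 7th is D.
5 letter names make it a fifth; at 8 semitones (a half step wider than perfect) the quality is augmented.

A5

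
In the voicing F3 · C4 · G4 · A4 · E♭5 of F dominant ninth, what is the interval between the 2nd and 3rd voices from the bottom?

Those voices are C4 and G4.
From C to G is 7 semitones, exactly the perfect fifth.

P5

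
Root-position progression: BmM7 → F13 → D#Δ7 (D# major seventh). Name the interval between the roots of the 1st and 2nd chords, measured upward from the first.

The roots are B and F.
B up to F is 6 semitones, a half step narrower than a perfect fifth, so the interval is diminished.

diminished fifth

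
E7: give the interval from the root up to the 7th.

m7

E7 (E dominant seventh) is spelled E, G#, B, D.
The root is E and the 7th is D.
E up to D is 10 semitones, a half step narrower than a major seventh, so the interval is minor.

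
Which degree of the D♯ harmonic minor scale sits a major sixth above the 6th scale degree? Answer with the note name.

The scale is D♯ E♯ F♯ G♯ A♯ B C𝄪.
The 6th scale degree is B; a major sixth above that is G♯ — scale degree 4.

G#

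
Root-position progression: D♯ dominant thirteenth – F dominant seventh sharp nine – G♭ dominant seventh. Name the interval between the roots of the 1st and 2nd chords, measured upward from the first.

diminished third

The roots are D♯ and F.
From D♯ to F: 2 semitones over a third = diminished.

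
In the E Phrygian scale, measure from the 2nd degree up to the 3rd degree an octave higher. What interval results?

major 9th

Spelling the E Phrygian scale: E F G A B C D.
So we need the interval from F up to G.
From F to G is 14 semitones, exactly the major ninth.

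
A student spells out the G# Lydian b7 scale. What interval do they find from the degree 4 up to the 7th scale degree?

diminished 4th

G# lydian dominant: G# A# B# C## D# E# F#.
Degree 4 = C##; scale degree 7 = F#.
4 letter names make it a fourth; at 4 semitones (a half step narrower than perfect) the quality is diminished.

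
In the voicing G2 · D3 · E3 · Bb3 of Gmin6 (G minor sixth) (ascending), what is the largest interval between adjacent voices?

Adjacent intervals: G2→D3 = perfect fifth; D3→E3 = major second; E3→Bb3 = diminished fifth.
The largest is G2 to D3, a perfect fifth (7 semitones).

perfect 5th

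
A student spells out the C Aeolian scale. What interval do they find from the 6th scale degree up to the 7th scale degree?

Spelling the C Aeolian scale: C D E♭ F G A♭ B♭.
That puts A♭ below B♭.
Counting 2 letters and 2 half steps from A♭ gives a major second.

major second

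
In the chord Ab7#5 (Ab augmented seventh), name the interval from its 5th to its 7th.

Spelling the chord: Ab–C–E–Gb.
That puts E below Gb.
E up to Gb is 2 semitones, a whole step narrower than a major third, so the interval is diminished.

diminished third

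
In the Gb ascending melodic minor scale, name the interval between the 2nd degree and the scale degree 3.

The scale runs Gb Ab Bbb Cb Db Eb F.
That puts Ab below Bbb.
2 letter names make it a second; at 1 semitone (a half step narrower than major) the quality is minor.

minor second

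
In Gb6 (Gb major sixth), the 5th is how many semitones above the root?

Spelling the chord: Gb–Bb–Db–Eb.
Gb to Db is a perfect fifth: 7 semitones.

7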